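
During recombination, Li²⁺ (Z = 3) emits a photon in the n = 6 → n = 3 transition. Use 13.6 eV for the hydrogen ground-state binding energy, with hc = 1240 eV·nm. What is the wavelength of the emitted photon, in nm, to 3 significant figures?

122 nm

For Z = 3 the level energies scale as Z², so the effective Rydberg energy is 13.6 × 9 = 122.4 eV.
ΔE = 122.4 × (1/3² − 1/6²) = 122.4 × 0.08333 = 10.20 eV.
λ = hc/ΔE = 1240 / 10.20 = 122 nm.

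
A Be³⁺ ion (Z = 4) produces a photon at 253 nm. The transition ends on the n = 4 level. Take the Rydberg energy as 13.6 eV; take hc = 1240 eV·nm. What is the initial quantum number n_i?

The photon energy is ΔE = hc/λ = 1240 / 253 = 4.901 eV.
With Z = 4, ΔE = 217.6 × (1/n_f² − 1/n_i²), so 1/n_f² − 1/n_i² = 0.02252.
With n_f = 4: 1/n_i² = 1/16 − 0.02252 = 0.03998, so n_i ≈ 5.00.

n_i = 5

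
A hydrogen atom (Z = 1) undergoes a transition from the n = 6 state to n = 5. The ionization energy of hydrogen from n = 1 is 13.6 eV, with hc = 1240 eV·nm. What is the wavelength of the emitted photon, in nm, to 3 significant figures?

ΔE = 13.60 × (1/5² − 1/6²) = 13.60 × 0.01222 = 0.1662 eV.
λ = hc/ΔE = 1240 / 0.1662 = 7460 nm.

7460 nm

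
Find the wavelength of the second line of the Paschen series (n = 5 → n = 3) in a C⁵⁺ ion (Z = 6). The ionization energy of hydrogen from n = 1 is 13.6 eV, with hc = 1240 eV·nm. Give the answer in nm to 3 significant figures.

35.6 nm

The Paschen series terminates on n_f = 3; the second line has n_i = 3+2 = 5.
ΔE = 489.6 × (1/3² − 1/5²) = 34.82 eV.
λ = 1240 / 34.82 = 35.6 nm.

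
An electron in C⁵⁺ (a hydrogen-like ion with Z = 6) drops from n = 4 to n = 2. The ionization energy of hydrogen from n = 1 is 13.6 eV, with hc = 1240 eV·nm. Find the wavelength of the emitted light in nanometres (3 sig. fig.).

For Z = 6 the level energies scale as Z², so the effective Rydberg energy is 13.6 × 36 = 489.6 eV.
ΔE = 489.6 × (1/2² − 1/4²) = 489.6 × 0.1875 = 91.80 eV.
λ = hc/ΔE = 1240 / 91.80 = 13.5 nm.

13.5 nm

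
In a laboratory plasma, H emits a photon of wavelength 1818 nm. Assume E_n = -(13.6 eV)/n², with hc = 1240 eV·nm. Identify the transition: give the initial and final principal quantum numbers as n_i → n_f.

The photon energy is ΔE = hc/λ = 1240 / 1818 = 0.6821 eV.
With Z = 1, ΔE = 13.60 × (1/n_f² − 1/n_i²), so 1/n_f² − 1/n_i² = 0.05015.
Trying n_f = 4 gives 1/n_i² = 0.01235, i.e. n_i ≈ 9; this pair matches.

n_i = 9, n_f = 4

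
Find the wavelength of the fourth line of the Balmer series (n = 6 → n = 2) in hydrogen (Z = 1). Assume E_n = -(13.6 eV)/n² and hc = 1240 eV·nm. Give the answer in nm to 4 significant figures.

410.3 nm

The Balmer series terminates on n_f = 2; the fourth line has n_i = 2+4 = 6.
ΔE = 13.60 × (1/2² − 1/6²) = 3.022 eV.
λ = 1240 / 3.022 = 410.3 nm.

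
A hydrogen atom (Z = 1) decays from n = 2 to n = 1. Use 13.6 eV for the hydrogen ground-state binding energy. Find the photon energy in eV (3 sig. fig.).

E_2 = −13.60/4 = −3.400 eV and E_1 = −13.60/1 = −13.60 eV.
The photon energy is |E_2 − E_1| = 10.2 eV.

10.2 eV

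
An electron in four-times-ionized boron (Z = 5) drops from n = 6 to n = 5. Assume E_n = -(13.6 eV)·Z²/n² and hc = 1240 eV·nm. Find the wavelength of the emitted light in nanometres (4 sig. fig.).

298.4 nm

For Z = 5 the level energies scale as Z², so the effective Rydberg energy is 13.6 × 25 = 340.0 eV.
ΔE = 340.0 × (1/5² − 1/6²) = 340.0 × 0.01222 = 4.156 eV.
λ = hc/ΔE = 1240 / 4.156 = 298.4 nm.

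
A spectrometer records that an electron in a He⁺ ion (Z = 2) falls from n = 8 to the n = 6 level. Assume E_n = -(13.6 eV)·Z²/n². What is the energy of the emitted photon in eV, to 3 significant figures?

0.661 eV

The Bohr energies scale as Z², so for Z = 2: E_n = −54.40/n² eV.
E_8 = −54.40/64 = −0.8500 eV and E_6 = −54.40/36 = −1.511 eV.
The photon energy is |E_8 − E_6| = 0.661 eV.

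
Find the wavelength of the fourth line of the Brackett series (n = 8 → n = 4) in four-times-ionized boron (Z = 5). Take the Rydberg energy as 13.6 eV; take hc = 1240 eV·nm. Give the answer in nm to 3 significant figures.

The Brackett series terminates on n_f = 4; the fourth line has n_i = 4+4 = 8.
ΔE = 340.0 × (1/4² − 1/8²) = 15.94 eV.
λ = 1240 / 15.94 = 77.8 nm.

77.8 nm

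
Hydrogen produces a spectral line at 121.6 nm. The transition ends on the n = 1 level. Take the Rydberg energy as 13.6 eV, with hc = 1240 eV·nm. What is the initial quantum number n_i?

n_i = 2

The photon energy is ΔE = hc/λ = 1240 / 121.6 = 10.20 eV.
With Z = 1, ΔE = 13.60 × (1/n_f² − 1/n_i²), so 1/n_f² − 1/n_i² = 0.7498.
With n_f = 1: 1/n_i² = 1/1 − 0.7498 = 0.2502, so n_i ≈ 2.00.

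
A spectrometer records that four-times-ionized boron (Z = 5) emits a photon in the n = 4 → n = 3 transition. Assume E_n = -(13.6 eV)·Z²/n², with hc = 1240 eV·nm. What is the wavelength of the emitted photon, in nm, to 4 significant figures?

For Z = 5 the level energies scale as Z², so the effective Rydberg energy is 13.6 × 25 = 340.0 eV.
ΔE = 340.0 × (1/3² − 1/4²) = 340.0 × 0.04861 = 16.53 eV.
λ = hc/ΔE = 1240 / 16.53 = 75.03 nm.

75.03 nm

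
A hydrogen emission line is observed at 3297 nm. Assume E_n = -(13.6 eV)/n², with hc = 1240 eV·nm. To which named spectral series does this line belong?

ΔE = 1240/3297 = 0.3761 eV.
This matches 13.6 × (1/5² − 1/9²), so n_f = 5: the Pfund series.

Pfund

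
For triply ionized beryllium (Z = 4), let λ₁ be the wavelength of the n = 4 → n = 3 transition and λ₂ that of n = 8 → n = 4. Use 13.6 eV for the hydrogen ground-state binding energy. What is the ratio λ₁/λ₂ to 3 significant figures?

0.964

λ ∝ 1/ΔE ∝ 1/(1/n_f² − 1/n_i²), and the Z² and hc factors cancel in the ratio.
λ₁/λ₂ = (1/4² − 1/8²)/(1/3² − 1/4²) = 0.04688/0.04861 = 0.964.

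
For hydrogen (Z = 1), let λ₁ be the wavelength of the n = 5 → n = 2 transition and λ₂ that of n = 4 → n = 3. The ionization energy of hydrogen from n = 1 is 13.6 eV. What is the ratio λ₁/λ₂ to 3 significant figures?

0.231

λ ∝ 1/ΔE ∝ 1/(1/n_f² − 1/n_i²), and the Z² and hc factors cancel in the ratio.
λ₁/λ₂ = (1/3² − 1/4²)/(1/2² − 1/5²) = 0.04861/0.2100 = 0.231.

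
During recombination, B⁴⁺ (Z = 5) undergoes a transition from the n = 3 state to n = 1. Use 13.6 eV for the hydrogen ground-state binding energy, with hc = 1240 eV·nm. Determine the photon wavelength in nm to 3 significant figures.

For Z = 5 the level energies scale as Z², so the effective Rydberg energy is 13.6 × 25 = 340.0 eV.
ΔE = 340.0 × (1/1² − 1/3²) = 340.0 × 0.8889 = 302.2 eV.
λ = hc/ΔE = 1240 / 302.2 = 4.10 nm.

4.10 nm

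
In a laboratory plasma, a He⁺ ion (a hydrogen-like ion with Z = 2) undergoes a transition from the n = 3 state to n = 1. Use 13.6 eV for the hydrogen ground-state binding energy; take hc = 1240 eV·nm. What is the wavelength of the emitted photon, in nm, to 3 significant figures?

For Z = 2 the level energies scale as Z², so the effective Rydberg energy is 13.6 × 4 = 54.40 eV.
ΔE = 54.40 × (1/1² − 1/3²) = 54.40 × 0.8889 = 48.36 eV.
λ = hc/ΔE = 1240 / 48.36 = 25.6 nm.

25.6 nm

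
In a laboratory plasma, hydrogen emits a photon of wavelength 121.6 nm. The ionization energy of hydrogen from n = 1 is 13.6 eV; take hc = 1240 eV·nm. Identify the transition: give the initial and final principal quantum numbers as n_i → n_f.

The photon energy is ΔE = hc/λ = 1240 / 121.6 = 10.20 eV.
With Z = 1, ΔE = 13.60 × (1/n_f² − 1/n_i²), so 1/n_f² − 1/n_i² = 0.7498.
Trying n_f = 1 gives 1/n_i² = 0.2502, i.e. n_i ≈ 2; this pair matches.

n_i = 2, n_f = 1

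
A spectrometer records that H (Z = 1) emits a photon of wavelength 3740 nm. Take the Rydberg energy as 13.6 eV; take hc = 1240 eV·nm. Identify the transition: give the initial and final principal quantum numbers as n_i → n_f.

The photon energy is ΔE = hc/λ = 1240 / 3740 = 0.3316 eV.
With Z = 1, ΔE = 13.60 × (1/n_f² − 1/n_i²), so 1/n_f² − 1/n_i² = 0.02438.
Trying n_f = 5 gives 1/n_i² = 0.01562, i.e. n_i ≈ 8; this pair matches.

n_i = 8, n_f = 5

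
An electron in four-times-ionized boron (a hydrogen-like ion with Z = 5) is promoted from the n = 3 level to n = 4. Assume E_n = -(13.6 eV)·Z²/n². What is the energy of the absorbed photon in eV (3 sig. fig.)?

The Bohr energies scale as Z², so for Z = 5: E_n = −340.0/n² eV.
E_4 = −340.0/16 = −21.25 eV and E_3 = −340.0/9 = −37.78 eV.
The photon energy is |E_4 − E_3| = 16.5 eV.

16.5 eV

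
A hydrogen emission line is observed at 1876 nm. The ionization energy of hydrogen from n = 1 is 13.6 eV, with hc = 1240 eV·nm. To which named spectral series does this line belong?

Paschen

ΔE = 1240/1876 = 0.6610 eV.
This matches 13.6 × (1/3² − 1/4²), so n_f = 3: the Paschen series.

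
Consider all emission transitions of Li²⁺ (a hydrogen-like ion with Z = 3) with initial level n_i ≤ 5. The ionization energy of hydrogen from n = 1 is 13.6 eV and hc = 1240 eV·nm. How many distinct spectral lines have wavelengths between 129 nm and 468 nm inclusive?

Enumerate all n_i → n_f pairs with 1 ≤ n_f < n_i ≤ 5 and compute λ = 1240 / [13.6·9·(1/n_f² − 1/n_i²)].
Lines falling in [129, 468] nm: 5→3 (142.5 nm), 4→3 (208.4 nm), 5→4 (450.3 nm).

3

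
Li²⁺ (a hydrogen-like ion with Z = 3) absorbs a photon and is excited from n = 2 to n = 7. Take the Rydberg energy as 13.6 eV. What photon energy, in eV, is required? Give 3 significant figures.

The Bohr energies scale as Z², so for Z = 3: E_n = −122.4/n² eV.
E_7 = −122.4/49 = −2.498 eV and E_2 = −122.4/4 = −30.60 eV.
The photon energy is |E_7 − E_2| = 28.1 eV.

28.1 eV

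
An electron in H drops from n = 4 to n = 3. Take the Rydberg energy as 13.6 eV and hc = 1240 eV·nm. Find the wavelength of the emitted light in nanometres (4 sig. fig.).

1876 nm

ΔE = 13.60 × (1/3² − 1/4²) = 13.60 × 0.04861 = 0.6611 eV.
λ = hc/ΔE = 1240 / 0.6611 = 1876 nm.
This line belongs to the Paschen series.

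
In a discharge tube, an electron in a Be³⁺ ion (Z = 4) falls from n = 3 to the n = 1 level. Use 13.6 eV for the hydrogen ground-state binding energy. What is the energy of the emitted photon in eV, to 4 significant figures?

The Bohr energies scale as Z², so for Z = 4: E_n = −217.6/n² eV.
E_3 = −217.6/9 = −24.18 eV and E_1 = −217.6/1 = −217.6 eV.
The photon energy is |E_3 − E_1| = 193.4 eV.

193.4 eV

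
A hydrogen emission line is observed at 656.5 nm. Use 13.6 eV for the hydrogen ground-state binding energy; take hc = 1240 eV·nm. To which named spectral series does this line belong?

Balmer

ΔE = 1240/656.5 = 1.889 eV.
This matches 13.6 × (1/2² − 1/3²), so n_f = 2: the Balmer series.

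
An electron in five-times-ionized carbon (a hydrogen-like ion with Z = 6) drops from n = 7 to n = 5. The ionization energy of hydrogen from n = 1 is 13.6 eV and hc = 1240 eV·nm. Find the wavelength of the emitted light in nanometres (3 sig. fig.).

For Z = 6 the level energies scale as Z², so the effective Rydberg energy is 13.6 × 36 = 489.6 eV.
ΔE = 489.6 × (1/5² − 1/7²) = 489.6 × 0.01959 = 9.592 eV.
λ = hc/ΔE = 1240 / 9.592 = 129 nm.

129 nm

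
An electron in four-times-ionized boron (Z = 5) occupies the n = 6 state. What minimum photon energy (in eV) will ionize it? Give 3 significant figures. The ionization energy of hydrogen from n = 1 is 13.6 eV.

9.44 eV

E_n = −13.6 Z²/n² = −340.0/n² eV for Z = 5.
E_6 = −340.0/36 = −9.44 eV, so ionization (to E = 0) requires 9.44 eV.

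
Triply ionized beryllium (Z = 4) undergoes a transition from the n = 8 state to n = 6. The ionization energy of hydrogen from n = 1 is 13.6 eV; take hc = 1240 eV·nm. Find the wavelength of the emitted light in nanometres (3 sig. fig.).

For Z = 4 the level energies scale as Z², so the effective Rydberg energy is 13.6 × 16 = 217.6 eV.
ΔE = 217.6 × (1/6² − 1/8²) = 217.6 × 0.01215 = 2.644 eV.
λ = hc/ΔE = 1240 / 2.644 = 469 nm.

469 nm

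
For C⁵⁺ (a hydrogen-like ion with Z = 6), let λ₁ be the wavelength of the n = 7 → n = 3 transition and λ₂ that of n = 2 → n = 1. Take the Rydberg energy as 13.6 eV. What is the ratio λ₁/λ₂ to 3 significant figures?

λ ∝ 1/ΔE ∝ 1/(1/n_f² − 1/n_i²), and the Z² and hc factors cancel in the ratio.
λ₁/λ₂ = (1/1² − 1/2²)/(1/3² − 1/7²) = 0.7500/0.09070 = 8.27.

8.27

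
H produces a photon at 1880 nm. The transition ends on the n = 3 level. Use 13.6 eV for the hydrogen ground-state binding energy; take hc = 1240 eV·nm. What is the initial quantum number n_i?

The photon energy is ΔE = hc/λ = 1240 / 1880 = 0.6596 eV.
With Z = 1, ΔE = 13.60 × (1/n_f² − 1/n_i²), so 1/n_f² − 1/n_i² = 0.04850.
With n_f = 3: 1/n_i² = 1/9 − 0.04850 = 0.06261, so n_i ≈ 4.00.

n_i = 4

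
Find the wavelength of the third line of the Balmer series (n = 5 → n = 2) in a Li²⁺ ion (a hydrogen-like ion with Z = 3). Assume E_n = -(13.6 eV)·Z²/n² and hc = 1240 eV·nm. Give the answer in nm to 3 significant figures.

The Balmer series terminates on n_f = 2; the third line has n_i = 2+3 = 5.
ΔE = 122.4 × (1/2² − 1/5²) = 25.70 eV.
λ = 1240 / 25.70 = 48.2 nm.

48.2 nm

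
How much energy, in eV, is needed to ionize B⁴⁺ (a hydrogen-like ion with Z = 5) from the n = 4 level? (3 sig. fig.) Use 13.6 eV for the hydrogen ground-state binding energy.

21.3 eV

E_n = −13.6 Z²/n² = −340.0/n² eV for Z = 5.
E_4 = −340.0/16 = −21.3 eV, so ionization (to E = 0) requires 21.3 eV.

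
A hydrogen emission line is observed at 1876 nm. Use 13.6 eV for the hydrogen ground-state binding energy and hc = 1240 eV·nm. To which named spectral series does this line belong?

Paschen

ΔE = 1240/1876 = 0.6610 eV.
This matches 13.6 × (1/3² − 1/4²), so n_f = 3: the Paschen series.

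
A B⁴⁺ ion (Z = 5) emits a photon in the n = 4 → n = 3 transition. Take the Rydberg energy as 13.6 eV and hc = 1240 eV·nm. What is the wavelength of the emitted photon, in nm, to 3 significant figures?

For Z = 5 the level energies scale as Z², so the effective Rydberg energy is 13.6 × 25 = 340.0 eV.
ΔE = 340.0 × (1/3² − 1/4²) = 340.0 × 0.04861 = 16.53 eV.
λ = hc/ΔE = 1240 / 16.53 = 75.0 nm.

75.0 nm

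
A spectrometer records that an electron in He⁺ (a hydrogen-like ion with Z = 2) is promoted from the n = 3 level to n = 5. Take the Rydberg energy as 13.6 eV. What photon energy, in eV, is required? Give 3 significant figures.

3.87 eV

The Bohr energies scale as Z², so for Z = 2: E_n = −54.40/n² eV.
E_5 = −54.40/25 = −2.176 eV and E_3 = −54.40/9 = −6.044 eV.
The photon energy is |E_5 − E_3| = 3.87 eV.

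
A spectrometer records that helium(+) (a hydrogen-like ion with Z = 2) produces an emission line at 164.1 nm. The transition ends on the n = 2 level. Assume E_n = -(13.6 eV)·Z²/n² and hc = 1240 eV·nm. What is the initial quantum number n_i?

n_i = 3

The photon energy is ΔE = hc/λ = 1240 / 164.1 = 7.556 eV.
With Z = 2, ΔE = 54.40 × (1/n_f² − 1/n_i²), so 1/n_f² − 1/n_i² = 0.1389.
With n_f = 2: 1/n_i² = 1/4 − 0.1389 = 0.1111, so n_i ≈ 3.00.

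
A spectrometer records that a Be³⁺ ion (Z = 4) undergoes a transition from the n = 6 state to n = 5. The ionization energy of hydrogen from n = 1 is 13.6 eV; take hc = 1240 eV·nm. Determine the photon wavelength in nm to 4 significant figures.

466.2 nm

For Z = 4 the level energies scale as Z², so the effective Rydberg energy is 13.6 × 16 = 217.6 eV.
ΔE = 217.6 × (1/5² − 1/6²) = 217.6 × 0.01222 = 2.660 eV.
λ = hc/ΔE = 1240 / 2.660 = 466.2 nm.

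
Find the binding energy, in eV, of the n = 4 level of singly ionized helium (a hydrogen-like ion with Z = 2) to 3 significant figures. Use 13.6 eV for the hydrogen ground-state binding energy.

E_n = −13.6 Z²/n² = −54.40/n² eV for Z = 2.
E_4 = −54.40/16 = −3.40 eV, so ionization (to E = 0) requires 3.40 eV.

3.40 eV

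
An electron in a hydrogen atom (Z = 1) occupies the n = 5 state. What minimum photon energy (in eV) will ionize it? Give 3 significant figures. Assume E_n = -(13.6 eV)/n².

E_5 = −13.60/25 = −0.544 eV, so ionization (to E = 0) requires 0.544 eV.

0.544 eV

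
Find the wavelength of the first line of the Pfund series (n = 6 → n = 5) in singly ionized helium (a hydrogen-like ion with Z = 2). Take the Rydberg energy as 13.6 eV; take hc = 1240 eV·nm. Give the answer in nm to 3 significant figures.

The Pfund series terminates on n_f = 5; the first line has n_i = 5+1 = 6.
ΔE = 54.40 × (1/5² − 1/6²) = 0.6649 eV.
λ = 1240 / 0.6649 = 1860 nm.

1860 nm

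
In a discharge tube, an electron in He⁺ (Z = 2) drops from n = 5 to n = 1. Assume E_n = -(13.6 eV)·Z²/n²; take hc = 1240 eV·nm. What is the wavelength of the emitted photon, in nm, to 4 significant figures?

23.74 nm

For Z = 2 the level energies scale as Z², so the effective Rydberg energy is 13.6 × 4 = 54.40 eV.
ΔE = 54.40 × (1/1² − 1/5²) = 54.40 × 0.9600 = 52.22 eV.
λ = hc/ΔE = 1240 / 52.22 = 23.74 nm.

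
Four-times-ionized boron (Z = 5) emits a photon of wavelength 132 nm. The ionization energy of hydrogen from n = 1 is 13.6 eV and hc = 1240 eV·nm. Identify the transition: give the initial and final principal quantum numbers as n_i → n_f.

The photon energy is ΔE = hc/λ = 1240 / 132 = 9.394 eV.
With Z = 5, ΔE = 340.0 × (1/n_f² − 1/n_i²), so 1/n_f² − 1/n_i² = 0.02763.
Trying n_f = 5 gives 1/n_i² = 0.01237, i.e. n_i ≈ 9; this pair matches.

n_i = 9, n_f = 5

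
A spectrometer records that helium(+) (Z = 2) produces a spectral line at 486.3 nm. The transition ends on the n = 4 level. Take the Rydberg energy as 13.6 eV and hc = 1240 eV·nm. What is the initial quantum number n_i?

The photon energy is ΔE = hc/λ = 1240 / 486.3 = 2.550 eV.
With Z = 2, ΔE = 54.40 × (1/n_f² − 1/n_i²), so 1/n_f² − 1/n_i² = 0.04687.
With n_f = 4: 1/n_i² = 1/16 − 0.04687 = 0.01563, so n_i ≈ 8.00.

n_i = 8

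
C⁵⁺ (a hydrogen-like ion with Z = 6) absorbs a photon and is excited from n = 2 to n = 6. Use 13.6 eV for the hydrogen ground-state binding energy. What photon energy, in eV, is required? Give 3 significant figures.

The Bohr energies scale as Z², so for Z = 6: E_n = −489.6/n² eV.
E_6 = −489.6/36 = −13.60 eV and E_2 = −489.6/4 = −122.4 eV.
The photon energy is |E_6 − E_2| = 109 eV.

109 eV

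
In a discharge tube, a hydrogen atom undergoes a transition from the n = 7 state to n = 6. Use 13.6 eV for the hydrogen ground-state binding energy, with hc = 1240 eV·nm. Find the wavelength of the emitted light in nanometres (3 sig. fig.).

12400 nm

ΔE = 13.60 × (1/6² − 1/7²) = 13.60 × 0.007370 = 0.1002 eV.
λ = hc/ΔE = 1240 / 0.1002 = 12400 nm.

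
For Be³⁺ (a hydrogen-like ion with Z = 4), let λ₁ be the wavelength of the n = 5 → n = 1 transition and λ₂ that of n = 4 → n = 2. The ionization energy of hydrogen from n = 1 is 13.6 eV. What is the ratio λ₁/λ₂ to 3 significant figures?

0.195

λ ∝ 1/ΔE ∝ 1/(1/n_f² − 1/n_i²), and the Z² and hc factors cancel in the ratio.
λ₁/λ₂ = (1/2² − 1/4²)/(1/1² − 1/5²) = 0.1875/0.9600 = 0.195.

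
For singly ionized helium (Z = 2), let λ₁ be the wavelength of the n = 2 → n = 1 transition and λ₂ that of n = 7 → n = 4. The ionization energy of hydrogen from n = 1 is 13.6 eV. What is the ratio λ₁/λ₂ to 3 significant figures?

λ ∝ 1/ΔE ∝ 1/(1/n_f² − 1/n_i²), and the Z² and hc factors cancel in the ratio.
λ₁/λ₂ = (1/4² − 1/7²)/(1/1² − 1/2²) = 0.04209/0.7500 = 0.0561.

0.0561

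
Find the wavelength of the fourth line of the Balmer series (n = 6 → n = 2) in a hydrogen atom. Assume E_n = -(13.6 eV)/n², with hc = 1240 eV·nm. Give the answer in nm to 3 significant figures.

The Balmer series terminates on n_f = 2; the fourth line has n_i = 2+4 = 6.
ΔE = 13.60 × (1/2² − 1/6²) = 3.022 eV.
λ = 1240 / 3.022 = 410 nm.

410 nm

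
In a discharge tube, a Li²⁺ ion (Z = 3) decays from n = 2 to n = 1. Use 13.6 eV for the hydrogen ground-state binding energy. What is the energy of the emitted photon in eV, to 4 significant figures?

91.80 eV

The Bohr energies scale as Z², so for Z = 3: E_n = −122.4/n² eV.
E_2 = −122.4/4 = −30.60 eV and E_1 = −122.4/1 = −122.4 eV.
The photon energy is |E_2 − E_1| = 91.80 eV.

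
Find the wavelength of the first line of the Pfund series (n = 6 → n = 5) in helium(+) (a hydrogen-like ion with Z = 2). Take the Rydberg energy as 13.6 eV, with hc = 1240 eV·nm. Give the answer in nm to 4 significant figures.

The Pfund series terminates on n_f = 5; the first line has n_i = 5+1 = 6.
ΔE = 54.40 × (1/5² − 1/6²) = 0.6649 eV.
λ = 1240 / 0.6649 = 1865 nm.

1865 nm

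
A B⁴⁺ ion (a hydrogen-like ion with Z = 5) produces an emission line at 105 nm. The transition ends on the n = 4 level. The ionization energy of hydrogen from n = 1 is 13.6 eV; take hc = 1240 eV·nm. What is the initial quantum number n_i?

The photon energy is ΔE = hc/λ = 1240 / 105 = 11.81 eV.
With Z = 5, ΔE = 340.0 × (1/n_f² − 1/n_i²), so 1/n_f² − 1/n_i² = 0.03473.
With n_f = 4: 1/n_i² = 1/16 − 0.03473 = 0.02777, so n_i ≈ 6.00.

n_i = 6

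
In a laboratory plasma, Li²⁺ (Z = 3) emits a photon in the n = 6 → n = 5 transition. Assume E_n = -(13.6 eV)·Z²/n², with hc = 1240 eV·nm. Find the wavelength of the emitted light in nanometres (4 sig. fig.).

For Z = 3 the level energies scale as Z², so the effective Rydberg energy is 13.6 × 9 = 122.4 eV.
ΔE = 122.4 × (1/5² − 1/6²) = 122.4 × 0.01222 = 1.496 eV.
λ = hc/ΔE = 1240 / 1.496 = 828.9 nm.

828.9 nm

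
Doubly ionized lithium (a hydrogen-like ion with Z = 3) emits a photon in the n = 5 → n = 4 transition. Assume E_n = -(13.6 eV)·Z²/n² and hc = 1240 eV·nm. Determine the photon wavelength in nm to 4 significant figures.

450.3 nm

For Z = 3 the level energies scale as Z², so the effective Rydberg energy is 13.6 × 9 = 122.4 eV.
ΔE = 122.4 × (1/4² − 1/5²) = 122.4 × 0.02250 = 2.754 eV.
λ = hc/ΔE = 1240 / 2.754 = 450.3 nm.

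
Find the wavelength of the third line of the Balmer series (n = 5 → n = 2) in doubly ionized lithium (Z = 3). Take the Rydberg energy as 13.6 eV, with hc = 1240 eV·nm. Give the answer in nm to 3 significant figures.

The Balmer series terminates on n_f = 2; the third line has n_i = 2+3 = 5.
ΔE = 122.4 × (1/2² − 1/5²) = 25.70 eV.
λ = 1240 / 25.70 = 48.2 nm.

48.2 nm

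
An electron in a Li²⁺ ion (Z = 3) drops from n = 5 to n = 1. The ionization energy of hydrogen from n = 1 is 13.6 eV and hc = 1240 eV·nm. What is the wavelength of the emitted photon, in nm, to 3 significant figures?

10.6 nm

For Z = 3 the level energies scale as Z², so the effective Rydberg energy is 13.6 × 9 = 122.4 eV.
ΔE = 122.4 × (1/1² − 1/5²) = 122.4 × 0.9600 = 117.5 eV.
λ = hc/ΔE = 1240 / 117.5 = 10.6 nm.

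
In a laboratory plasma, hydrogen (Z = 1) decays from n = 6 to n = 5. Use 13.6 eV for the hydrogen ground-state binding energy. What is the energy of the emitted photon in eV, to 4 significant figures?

E_6 = −13.60/36 = −0.3778 eV and E_5 = −13.60/25 = −0.5440 eV.
The photon energy is |E_6 − E_5| = 0.1662 eV.

0.1662 eV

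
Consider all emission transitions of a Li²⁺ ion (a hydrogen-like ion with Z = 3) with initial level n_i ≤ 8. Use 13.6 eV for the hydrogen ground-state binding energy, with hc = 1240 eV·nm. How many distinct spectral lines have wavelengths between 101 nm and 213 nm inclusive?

Enumerate all n_i → n_f pairs with 1 ≤ n_f < n_i ≤ 8 and compute λ = 1240 / [13.6·9·(1/n_f² − 1/n_i²)].
Lines falling in [101, 213] nm: 8→3 (106.1 nm), 7→3 (111.7 nm), 6→3 (121.6 nm), 5→3 (142.5 nm), 4→3 (208.4 nm).

5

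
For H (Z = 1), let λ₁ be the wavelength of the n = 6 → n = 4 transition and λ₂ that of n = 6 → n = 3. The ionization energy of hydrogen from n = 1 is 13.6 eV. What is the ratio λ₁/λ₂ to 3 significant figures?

2.40

λ ∝ 1/ΔE ∝ 1/(1/n_f² − 1/n_i²), and the Z² and hc factors cancel in the ratio.
λ₁/λ₂ = (1/3² − 1/6²)/(1/4² − 1/6²) = 0.08333/0.03472 = 2.40.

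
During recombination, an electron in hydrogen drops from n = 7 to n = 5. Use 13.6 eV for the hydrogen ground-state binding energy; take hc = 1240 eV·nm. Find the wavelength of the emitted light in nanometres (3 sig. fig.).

ΔE = 13.60 × (1/5² − 1/7²) = 13.60 × 0.01959 = 0.2664 eV.
λ = hc/ΔE = 1240 / 0.2664 = 4650 nm.

4650 nm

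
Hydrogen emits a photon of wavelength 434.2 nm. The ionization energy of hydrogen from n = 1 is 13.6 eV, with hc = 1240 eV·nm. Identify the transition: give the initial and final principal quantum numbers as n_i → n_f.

The photon energy is ΔE = hc/λ = 1240 / 434.2 = 2.856 eV.
With Z = 1, ΔE = 13.60 × (1/n_f² − 1/n_i²), so 1/n_f² − 1/n_i² = 0.2100.
Trying n_f = 2 gives 1/n_i² = 0.04001, i.e. n_i ≈ 5; this pair matches.

n_i = 5, n_f = 2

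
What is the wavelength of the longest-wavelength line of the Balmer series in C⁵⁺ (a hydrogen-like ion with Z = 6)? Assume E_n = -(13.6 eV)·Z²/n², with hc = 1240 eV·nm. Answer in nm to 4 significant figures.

18.24 nm

The Balmer series terminates on n_f = 2; the first line has n_i = 2+1 = 3.
ΔE = 489.6 × (1/2² − 1/3²) = 68.00 eV.
λ = 1240 / 68.00 = 18.24 nm.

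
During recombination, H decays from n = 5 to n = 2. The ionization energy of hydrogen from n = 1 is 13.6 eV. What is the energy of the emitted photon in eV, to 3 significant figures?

2.86 eV

E_5 = −13.60/25 = −0.5440 eV and E_2 = −13.60/4 = −3.400 eV.
The photon energy is |E_5 − E_2| = 2.86 eV.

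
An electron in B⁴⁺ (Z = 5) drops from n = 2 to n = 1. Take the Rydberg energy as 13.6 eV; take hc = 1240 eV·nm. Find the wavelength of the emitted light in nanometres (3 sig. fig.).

4.86 nm

For Z = 5 the level energies scale as Z², so the effective Rydberg energy is 13.6 × 25 = 340.0 eV.
ΔE = 340.0 × (1/1² − 1/2²) = 340.0 × 0.7500 = 255.0 eV.
λ = hc/ΔE = 1240 / 255.0 = 4.86 nm.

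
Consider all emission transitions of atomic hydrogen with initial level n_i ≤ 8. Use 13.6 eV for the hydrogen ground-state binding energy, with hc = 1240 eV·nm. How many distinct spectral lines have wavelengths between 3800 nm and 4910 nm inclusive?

Enumerate all n_i → n_f pairs with 1 ≤ n_f < n_i ≤ 8 and compute λ = 1240 / [13.6·1·(1/n_f² − 1/n_i²)].
Lines falling in [3800, 4910] nm: 5→4 (4052 nm), 7→5 (4654 nm).

2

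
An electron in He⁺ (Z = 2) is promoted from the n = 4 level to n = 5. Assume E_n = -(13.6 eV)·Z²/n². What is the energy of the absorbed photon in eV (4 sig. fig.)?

The Bohr energies scale as Z², so for Z = 2: E_n = −54.40/n² eV.
E_5 = −54.40/25 = −2.176 eV and E_4 = −54.40/16 = −3.400 eV.
The photon energy is |E_5 − E_4| = 1.224 eV.

1.224 eV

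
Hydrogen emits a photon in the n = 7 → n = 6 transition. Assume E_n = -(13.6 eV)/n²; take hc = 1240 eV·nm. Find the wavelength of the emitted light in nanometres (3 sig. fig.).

12400 nm

ΔE = 13.60 × (1/6² − 1/7²) = 13.60 × 0.007370 = 0.1002 eV.
λ = hc/ΔE = 1240 / 0.1002 = 12400 nm.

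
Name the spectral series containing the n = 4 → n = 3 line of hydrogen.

The series is set by the lower level: n_f = 3 is the Paschen series.

Paschen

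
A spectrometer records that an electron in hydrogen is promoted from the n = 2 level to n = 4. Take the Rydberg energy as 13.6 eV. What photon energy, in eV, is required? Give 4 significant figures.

2.550 eV

E_4 = −13.60/16 = −0.8500 eV and E_2 = −13.60/4 = −3.400 eV.
The photon energy is |E_4 − E_2| = 2.550 eV.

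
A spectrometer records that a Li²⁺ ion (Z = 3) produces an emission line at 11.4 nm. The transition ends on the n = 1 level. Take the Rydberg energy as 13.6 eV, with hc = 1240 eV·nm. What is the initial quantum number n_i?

The photon energy is ΔE = hc/λ = 1240 / 11.4 = 108.8 eV.
With Z = 3, ΔE = 122.4 × (1/n_f² − 1/n_i²), so 1/n_f² − 1/n_i² = 0.8887.
With n_f = 1: 1/n_i² = 1/1 − 0.8887 = 0.1113, so n_i ≈ 3.00.

n_i = 3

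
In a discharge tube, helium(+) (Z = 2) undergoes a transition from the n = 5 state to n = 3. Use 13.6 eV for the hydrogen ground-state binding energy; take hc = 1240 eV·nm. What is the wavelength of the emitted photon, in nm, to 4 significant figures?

For Z = 2 the level energies scale as Z², so the effective Rydberg energy is 13.6 × 4 = 54.40 eV.
ΔE = 54.40 × (1/3² − 1/5²) = 54.40 × 0.07111 = 3.868 eV.
λ = hc/ΔE = 1240 / 3.868 = 320.5 nm.

320.5 nm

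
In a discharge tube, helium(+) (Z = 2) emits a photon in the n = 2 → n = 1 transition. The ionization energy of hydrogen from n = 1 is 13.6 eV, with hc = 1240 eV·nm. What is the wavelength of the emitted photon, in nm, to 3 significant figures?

30.4 nm

For Z = 2 the level energies scale as Z², so the effective Rydberg energy is 13.6 × 4 = 54.40 eV.
ΔE = 54.40 × (1/1² − 1/2²) = 54.40 × 0.7500 = 40.80 eV.
λ = hc/ΔE = 1240 / 40.80 = 30.4 nm.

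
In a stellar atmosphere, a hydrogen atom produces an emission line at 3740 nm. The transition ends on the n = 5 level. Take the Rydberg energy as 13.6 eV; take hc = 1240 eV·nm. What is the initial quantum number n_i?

The photon energy is ΔE = hc/λ = 1240 / 3740 = 0.3316 eV.
With Z = 1, ΔE = 13.60 × (1/n_f² − 1/n_i²), so 1/n_f² − 1/n_i² = 0.02438.
With n_f = 5: 1/n_i² = 1/25 − 0.02438 = 0.01562, so n_i ≈ 8.00.

n_i = 8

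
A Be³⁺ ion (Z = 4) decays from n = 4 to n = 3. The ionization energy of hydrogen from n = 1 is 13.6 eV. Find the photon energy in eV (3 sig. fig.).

The Bohr energies scale as Z², so for Z = 4: E_n = −217.6/n² eV.
E_4 = −217.6/16 = −13.60 eV and E_3 = −217.6/9 = −24.18 eV.
The photon energy is |E_4 − E_3| = 10.6 eV.

10.6 eV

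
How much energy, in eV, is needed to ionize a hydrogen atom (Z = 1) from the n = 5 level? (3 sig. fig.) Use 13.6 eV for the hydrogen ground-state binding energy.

E_5 = −13.60/25 = −0.544 eV, so ionization (to E = 0) requires 0.544 eV.

0.544 eV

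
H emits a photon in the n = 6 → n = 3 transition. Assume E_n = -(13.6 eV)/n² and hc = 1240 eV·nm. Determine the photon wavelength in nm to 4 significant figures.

ΔE = 13.60 × (1/3² − 1/6²) = 13.60 × 0.08333 = 1.133 eV.
λ = hc/ΔE = 1240 / 1.133 = 1094 nm.

1094 nm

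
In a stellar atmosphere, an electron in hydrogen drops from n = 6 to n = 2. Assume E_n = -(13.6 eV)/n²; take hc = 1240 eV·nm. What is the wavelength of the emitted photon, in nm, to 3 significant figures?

ΔE = 13.60 × (1/2² − 1/6²) = 13.60 × 0.2222 = 3.022 eV.
λ = hc/ΔE = 1240 / 3.022 = 410 nm.
This line belongs to the Balmer series.

410 nm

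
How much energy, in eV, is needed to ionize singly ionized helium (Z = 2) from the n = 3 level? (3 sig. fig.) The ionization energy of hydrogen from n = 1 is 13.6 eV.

6.04 eV

E_n = −13.6 Z²/n² = −54.40/n² eV for Z = 2.
E_3 = −54.40/9 = −6.04 eV, so ionization (to E = 0) requires 6.04 eV.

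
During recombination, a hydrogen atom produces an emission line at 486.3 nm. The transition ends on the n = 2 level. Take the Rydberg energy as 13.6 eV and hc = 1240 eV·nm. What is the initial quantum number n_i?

n_i = 4

The photon energy is ΔE = hc/λ = 1240 / 486.3 = 2.550 eV.
With Z = 1, ΔE = 13.60 × (1/n_f² − 1/n_i²), so 1/n_f² − 1/n_i² = 0.1875.
With n_f = 2: 1/n_i² = 1/4 − 0.1875 = 0.06251, so n_i ≈ 4.00.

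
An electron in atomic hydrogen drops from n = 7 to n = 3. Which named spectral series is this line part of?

Paschen

The series is set by the lower level: n_f = 3 is the Paschen series.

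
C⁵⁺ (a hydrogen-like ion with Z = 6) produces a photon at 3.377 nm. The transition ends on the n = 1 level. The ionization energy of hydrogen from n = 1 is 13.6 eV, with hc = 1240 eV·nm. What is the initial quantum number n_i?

n_i = 2

The photon energy is ΔE = hc/λ = 1240 / 3.377 = 367.2 eV.
With Z = 6, ΔE = 489.6 × (1/n_f² − 1/n_i²), so 1/n_f² − 1/n_i² = 0.7500.
With n_f = 1: 1/n_i² = 1/1 − 0.7500 = 0.2500, so n_i ≈ 2.00.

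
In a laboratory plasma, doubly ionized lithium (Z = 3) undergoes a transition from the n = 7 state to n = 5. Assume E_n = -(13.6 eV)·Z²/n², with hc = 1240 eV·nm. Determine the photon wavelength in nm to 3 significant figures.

517 nm

For Z = 3 the level energies scale as Z², so the effective Rydberg energy is 13.6 × 9 = 122.4 eV.
ΔE = 122.4 × (1/5² − 1/7²) = 122.4 × 0.01959 = 2.398 eV.
λ = hc/ΔE = 1240 / 2.398 = 517 nm.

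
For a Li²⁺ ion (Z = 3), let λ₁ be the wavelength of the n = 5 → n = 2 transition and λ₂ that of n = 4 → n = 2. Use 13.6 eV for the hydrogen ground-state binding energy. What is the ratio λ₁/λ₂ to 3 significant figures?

0.893

λ ∝ 1/ΔE ∝ 1/(1/n_f² − 1/n_i²), and the Z² and hc factors cancel in the ratio.
λ₁/λ₂ = (1/2² − 1/4²)/(1/2² − 1/5²) = 0.1875/0.2100 = 0.893.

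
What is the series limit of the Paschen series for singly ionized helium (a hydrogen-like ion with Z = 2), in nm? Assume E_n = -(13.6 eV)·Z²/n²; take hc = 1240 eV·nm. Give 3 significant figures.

205 nm

The Paschen series has lower level n_f = 3; the series limit corresponds to n_i → ∞.
ΔE_max = 13.6 × 4 / 3² = 6.044 eV.
λ_min = 1240 / 6.044 = 205 nm.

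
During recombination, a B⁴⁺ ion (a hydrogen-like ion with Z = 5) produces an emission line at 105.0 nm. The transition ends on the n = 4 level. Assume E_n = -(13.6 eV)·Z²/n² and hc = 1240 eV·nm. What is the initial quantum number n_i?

The photon energy is ΔE = hc/λ = 1240 / 105.0 = 11.81 eV.
With Z = 5, ΔE = 340.0 × (1/n_f² − 1/n_i²), so 1/n_f² − 1/n_i² = 0.03473.
With n_f = 4: 1/n_i² = 1/16 − 0.03473 = 0.02777, so n_i ≈ 6.00.

n_i = 6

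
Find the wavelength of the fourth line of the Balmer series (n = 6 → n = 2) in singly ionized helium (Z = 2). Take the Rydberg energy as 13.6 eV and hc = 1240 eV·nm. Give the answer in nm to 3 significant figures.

The Balmer series terminates on n_f = 2; the fourth line has n_i = 2+4 = 6.
ΔE = 54.40 × (1/2² − 1/6²) = 12.09 eV.
λ = 1240 / 12.09 = 103 nm.

103 nm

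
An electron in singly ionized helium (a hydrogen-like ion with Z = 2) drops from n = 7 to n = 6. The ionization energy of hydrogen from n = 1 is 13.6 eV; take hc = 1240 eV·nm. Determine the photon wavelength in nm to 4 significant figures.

For Z = 2 the level energies scale as Z², so the effective Rydberg energy is 13.6 × 4 = 54.40 eV.
ΔE = 54.40 × (1/6² − 1/7²) = 54.40 × 0.007370 = 0.4009 eV.
λ = hc/ΔE = 1240 / 0.4009 = 3093 nm.

3093 nm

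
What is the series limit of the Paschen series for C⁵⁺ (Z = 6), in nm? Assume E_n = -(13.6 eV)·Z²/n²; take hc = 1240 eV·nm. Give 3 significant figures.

The Paschen series has lower level n_f = 3; the series limit corresponds to n_i → ∞.
ΔE_max = 13.6 × 36 / 3² = 54.40 eV.
λ_min = 1240 / 54.40 = 22.8 nm.

22.8 nm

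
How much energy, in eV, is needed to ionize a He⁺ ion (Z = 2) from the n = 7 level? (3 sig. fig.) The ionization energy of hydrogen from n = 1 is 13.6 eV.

E_n = −13.6 Z²/n² = −54.40/n² eV for Z = 2.
E_7 = −54.40/49 = −1.11 eV, so ionization (to E = 0) requires 1.11 eV.

1.11 eV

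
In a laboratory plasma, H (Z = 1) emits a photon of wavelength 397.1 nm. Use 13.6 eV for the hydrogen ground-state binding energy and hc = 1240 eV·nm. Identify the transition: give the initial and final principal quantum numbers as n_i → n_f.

The photon energy is ΔE = hc/λ = 1240 / 397.1 = 3.123 eV.
With Z = 1, ΔE = 13.60 × (1/n_f² − 1/n_i²), so 1/n_f² − 1/n_i² = 0.2296.
Trying n_f = 2 gives 1/n_i² = 0.02039, i.e. n_i ≈ 7; this pair matches.

n_i = 7, n_f = 2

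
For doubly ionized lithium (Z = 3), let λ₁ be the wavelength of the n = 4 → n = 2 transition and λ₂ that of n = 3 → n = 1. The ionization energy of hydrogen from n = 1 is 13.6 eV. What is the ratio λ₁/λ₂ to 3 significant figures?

4.74

λ ∝ 1/ΔE ∝ 1/(1/n_f² − 1/n_i²), and the Z² and hc factors cancel in the ratio.
λ₁/λ₂ = (1/1² − 1/3²)/(1/2² − 1/4²) = 0.8889/0.1875 = 4.74.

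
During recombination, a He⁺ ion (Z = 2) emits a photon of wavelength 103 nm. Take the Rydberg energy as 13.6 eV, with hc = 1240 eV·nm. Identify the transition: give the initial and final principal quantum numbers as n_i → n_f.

n_i = 6, n_f = 2

The photon energy is ΔE = hc/λ = 1240 / 103 = 12.04 eV.
With Z = 2, ΔE = 54.40 × (1/n_f² − 1/n_i²), so 1/n_f² − 1/n_i² = 0.2213.
Trying n_f = 2 gives 1/n_i² = 0.02870, i.e. n_i ≈ 6; this pair matches.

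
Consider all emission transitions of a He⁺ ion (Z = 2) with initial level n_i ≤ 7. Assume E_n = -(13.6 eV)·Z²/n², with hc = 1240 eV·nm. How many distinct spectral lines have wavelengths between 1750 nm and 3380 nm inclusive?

Enumerate all n_i → n_f pairs with 1 ≤ n_f < n_i ≤ 7 and compute λ = 1240 / [13.6·4·(1/n_f² − 1/n_i²)].
Lines falling in [1750, 3380] nm: 6→5 (1865 nm), 7→6 (3093 nm).

2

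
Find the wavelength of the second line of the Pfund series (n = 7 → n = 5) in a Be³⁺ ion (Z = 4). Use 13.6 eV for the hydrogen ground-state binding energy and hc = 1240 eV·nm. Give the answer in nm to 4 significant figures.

The Pfund series terminates on n_f = 5; the second line has n_i = 5+2 = 7.
ΔE = 217.6 × (1/5² − 1/7²) = 4.263 eV.
λ = 1240 / 4.263 = 290.9 nm.

290.9 nm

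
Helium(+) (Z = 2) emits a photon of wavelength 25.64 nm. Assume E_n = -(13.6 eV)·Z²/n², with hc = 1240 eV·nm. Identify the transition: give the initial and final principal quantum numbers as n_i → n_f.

The photon energy is ΔE = hc/λ = 1240 / 25.64 = 48.36 eV.
With Z = 2, ΔE = 54.40 × (1/n_f² − 1/n_i²), so 1/n_f² − 1/n_i² = 0.8890.
Trying n_f = 1 gives 1/n_i² = 0.1110, i.e. n_i ≈ 3; this pair matches.

n_i = 3, n_f = 1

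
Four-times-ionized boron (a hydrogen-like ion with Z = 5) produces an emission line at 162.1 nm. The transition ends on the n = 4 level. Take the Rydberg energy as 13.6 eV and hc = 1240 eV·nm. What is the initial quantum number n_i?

n_i = 5

The photon energy is ΔE = hc/λ = 1240 / 162.1 = 7.650 eV.
With Z = 5, ΔE = 340.0 × (1/n_f² − 1/n_i²), so 1/n_f² − 1/n_i² = 0.02250.
With n_f = 4: 1/n_i² = 1/16 − 0.02250 = 0.04000, so n_i ≈ 5.00.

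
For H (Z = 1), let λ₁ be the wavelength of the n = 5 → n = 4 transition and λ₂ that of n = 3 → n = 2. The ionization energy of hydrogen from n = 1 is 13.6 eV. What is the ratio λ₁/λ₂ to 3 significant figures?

λ ∝ 1/ΔE ∝ 1/(1/n_f² − 1/n_i²), and the Z² and hc factors cancel in the ratio.
λ₁/λ₂ = (1/2² − 1/3²)/(1/4² − 1/5²) = 0.1389/0.02250 = 6.17.

6.17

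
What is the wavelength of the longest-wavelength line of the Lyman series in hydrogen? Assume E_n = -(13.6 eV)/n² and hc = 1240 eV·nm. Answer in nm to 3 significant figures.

The Lyman series terminates on n_f = 1; the first line has n_i = 1+1 = 2.
ΔE = 13.60 × (1/1² − 1/2²) = 10.20 eV.
λ = 1240 / 10.20 = 122 nm.

122 nm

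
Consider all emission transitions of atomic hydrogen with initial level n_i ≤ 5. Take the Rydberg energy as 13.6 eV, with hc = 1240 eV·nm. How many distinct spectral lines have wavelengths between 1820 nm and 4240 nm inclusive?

2

Enumerate all n_i → n_f pairs with 1 ≤ n_f < n_i ≤ 5 and compute λ = 1240 / [13.6·1·(1/n_f² − 1/n_i²)].
Lines falling in [1820, 4240] nm: 4→3 (1876 nm), 5→4 (4052 nm).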